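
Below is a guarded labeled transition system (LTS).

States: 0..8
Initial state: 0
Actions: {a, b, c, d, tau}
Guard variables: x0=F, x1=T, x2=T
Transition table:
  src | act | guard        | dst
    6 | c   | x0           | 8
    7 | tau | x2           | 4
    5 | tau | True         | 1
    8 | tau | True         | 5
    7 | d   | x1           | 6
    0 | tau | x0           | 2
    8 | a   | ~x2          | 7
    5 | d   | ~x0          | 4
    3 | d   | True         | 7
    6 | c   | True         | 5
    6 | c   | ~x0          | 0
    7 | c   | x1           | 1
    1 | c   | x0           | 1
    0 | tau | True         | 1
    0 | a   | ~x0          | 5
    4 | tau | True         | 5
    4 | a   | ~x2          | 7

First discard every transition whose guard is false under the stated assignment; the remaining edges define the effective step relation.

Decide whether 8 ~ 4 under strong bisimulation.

Bisimulation quotient by refinement:
  round 0: {{0,1,2,3,4,5,6,7,8}}
  round 1: {{0},{1,2},{3},{4,8},{5},{6},{7}}
stable after 2 split(s): 7 block(s)
class of 8: {4,8}; class of 4: {4,8}

Answer: BISIMILAR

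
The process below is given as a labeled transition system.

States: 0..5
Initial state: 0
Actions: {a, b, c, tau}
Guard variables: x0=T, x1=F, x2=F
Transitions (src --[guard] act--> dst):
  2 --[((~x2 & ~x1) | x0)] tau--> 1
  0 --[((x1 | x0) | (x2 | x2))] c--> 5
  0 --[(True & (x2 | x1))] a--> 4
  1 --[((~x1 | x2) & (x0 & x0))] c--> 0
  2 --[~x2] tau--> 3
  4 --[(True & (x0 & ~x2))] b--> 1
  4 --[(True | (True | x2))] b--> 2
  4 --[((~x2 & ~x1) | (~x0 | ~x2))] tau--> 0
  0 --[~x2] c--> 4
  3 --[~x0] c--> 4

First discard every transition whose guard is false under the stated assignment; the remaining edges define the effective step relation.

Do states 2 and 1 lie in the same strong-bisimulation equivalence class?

Answer: NOT BISIMILAR

Working:
Refine partition for ~:
  π0 = {{0,1,2,3,4,5}}
  π1 = {{0,1},{2},{3,5},{4}}
  π2 = {{0},{1},{2},{3,5},{4}}
Fixed point at round 3; 5 class(es).
2∈{2}, 1∈{1}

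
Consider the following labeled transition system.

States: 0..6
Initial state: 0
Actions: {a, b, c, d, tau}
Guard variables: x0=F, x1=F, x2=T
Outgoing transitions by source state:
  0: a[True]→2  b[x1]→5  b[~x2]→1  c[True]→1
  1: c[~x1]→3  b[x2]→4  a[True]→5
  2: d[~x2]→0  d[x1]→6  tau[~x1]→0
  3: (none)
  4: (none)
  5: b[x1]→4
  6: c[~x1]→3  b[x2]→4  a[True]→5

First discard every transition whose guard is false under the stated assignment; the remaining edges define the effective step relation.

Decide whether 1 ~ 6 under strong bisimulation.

Compute ~ classes (split until stable):
  round 0: {{0,1,2,3,4,5,6}}
  round 1: {{0},{1,6},{2},{3,4,5}}
stable after 2 split(s): 4 block(s)
class of 1: {1,6}; class of 6: {1,6}

Answer: BISIMILAR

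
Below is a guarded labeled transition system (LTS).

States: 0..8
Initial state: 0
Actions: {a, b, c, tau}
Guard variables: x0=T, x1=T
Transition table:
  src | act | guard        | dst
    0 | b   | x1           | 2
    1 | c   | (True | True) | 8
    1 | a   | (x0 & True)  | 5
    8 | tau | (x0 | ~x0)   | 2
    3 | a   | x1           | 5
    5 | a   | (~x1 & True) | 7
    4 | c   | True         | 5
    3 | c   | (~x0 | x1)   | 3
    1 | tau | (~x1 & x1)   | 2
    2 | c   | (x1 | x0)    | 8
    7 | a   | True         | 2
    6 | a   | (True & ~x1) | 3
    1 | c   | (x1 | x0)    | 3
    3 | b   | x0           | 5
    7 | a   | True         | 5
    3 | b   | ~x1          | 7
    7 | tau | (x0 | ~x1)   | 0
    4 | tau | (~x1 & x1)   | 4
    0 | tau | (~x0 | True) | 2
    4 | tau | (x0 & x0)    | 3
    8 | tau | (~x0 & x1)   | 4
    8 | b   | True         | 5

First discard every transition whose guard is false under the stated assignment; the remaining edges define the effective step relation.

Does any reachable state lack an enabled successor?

Answer: DEADLOCK at state 5

Trace:
Reachable = {0,2,5,8}
  0: b→2  tau→2  [2 exit(s)]
  2: c→8  [1 exit(s)]
  5: ∅  [deadlock]
  8: b→5  tau→2  [2 exit(s)]
Path to 5: b·c·b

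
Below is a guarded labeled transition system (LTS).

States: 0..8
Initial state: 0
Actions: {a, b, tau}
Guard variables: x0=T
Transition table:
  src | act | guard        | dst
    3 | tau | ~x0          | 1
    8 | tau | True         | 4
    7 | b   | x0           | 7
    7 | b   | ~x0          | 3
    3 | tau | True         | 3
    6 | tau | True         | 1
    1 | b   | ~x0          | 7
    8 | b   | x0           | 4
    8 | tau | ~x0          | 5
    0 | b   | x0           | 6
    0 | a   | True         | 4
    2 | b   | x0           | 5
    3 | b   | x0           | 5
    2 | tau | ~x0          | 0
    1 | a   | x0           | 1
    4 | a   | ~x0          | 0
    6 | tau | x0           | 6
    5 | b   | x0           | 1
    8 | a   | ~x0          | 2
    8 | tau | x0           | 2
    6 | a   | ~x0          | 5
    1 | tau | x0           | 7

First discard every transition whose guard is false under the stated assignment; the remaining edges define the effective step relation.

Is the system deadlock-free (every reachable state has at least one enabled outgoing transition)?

Answer: DEADLOCK at state 4

Trace:
R = {0,1,4,6,7}
  0: a→4  b→6  [deg 2]
  1: a→1  tau→7  [deg 2]
  4: ∅  [no exit]
  6: tau→1  tau→6  [deg 2]
  7: b→7  [deg 1]
witness 4: a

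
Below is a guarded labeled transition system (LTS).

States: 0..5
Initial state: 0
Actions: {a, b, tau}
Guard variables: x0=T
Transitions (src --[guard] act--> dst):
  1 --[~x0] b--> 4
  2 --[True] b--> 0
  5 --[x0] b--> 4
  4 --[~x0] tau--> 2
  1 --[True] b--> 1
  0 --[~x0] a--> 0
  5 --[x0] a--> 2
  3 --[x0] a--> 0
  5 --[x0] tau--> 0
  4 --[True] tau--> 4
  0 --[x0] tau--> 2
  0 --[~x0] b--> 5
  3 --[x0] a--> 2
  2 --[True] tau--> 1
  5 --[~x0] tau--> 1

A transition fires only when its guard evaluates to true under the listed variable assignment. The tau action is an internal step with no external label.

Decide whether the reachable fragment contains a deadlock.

Answer: DEADLOCK-FREE

Working:
Reach set: {0,1,2}
  0: tau→2  [deg 1]
  1: b→1  [deg 1]
  2: b→0  tau→1  [deg 2]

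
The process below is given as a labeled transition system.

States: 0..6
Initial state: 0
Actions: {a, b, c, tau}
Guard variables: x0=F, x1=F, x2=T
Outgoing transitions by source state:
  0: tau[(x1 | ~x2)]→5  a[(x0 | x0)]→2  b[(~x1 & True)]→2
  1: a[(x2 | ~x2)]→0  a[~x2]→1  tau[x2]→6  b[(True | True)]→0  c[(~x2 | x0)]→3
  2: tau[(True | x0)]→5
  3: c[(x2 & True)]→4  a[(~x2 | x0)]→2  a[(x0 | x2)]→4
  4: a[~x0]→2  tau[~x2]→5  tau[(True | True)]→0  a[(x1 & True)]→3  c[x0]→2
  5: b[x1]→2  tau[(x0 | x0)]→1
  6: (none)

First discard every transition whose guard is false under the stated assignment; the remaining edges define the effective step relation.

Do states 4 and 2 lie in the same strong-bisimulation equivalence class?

Refine partition for ~:
  round 0: {{0,1,2,3,4,5,6}}
  round 1: {{0},{1},{2},{3},{4},{5,6}}
stable after 2 split(s): 6 block(s)
class of 4: {4}; class of 2: {2}

Answer: NOT BISIMILAR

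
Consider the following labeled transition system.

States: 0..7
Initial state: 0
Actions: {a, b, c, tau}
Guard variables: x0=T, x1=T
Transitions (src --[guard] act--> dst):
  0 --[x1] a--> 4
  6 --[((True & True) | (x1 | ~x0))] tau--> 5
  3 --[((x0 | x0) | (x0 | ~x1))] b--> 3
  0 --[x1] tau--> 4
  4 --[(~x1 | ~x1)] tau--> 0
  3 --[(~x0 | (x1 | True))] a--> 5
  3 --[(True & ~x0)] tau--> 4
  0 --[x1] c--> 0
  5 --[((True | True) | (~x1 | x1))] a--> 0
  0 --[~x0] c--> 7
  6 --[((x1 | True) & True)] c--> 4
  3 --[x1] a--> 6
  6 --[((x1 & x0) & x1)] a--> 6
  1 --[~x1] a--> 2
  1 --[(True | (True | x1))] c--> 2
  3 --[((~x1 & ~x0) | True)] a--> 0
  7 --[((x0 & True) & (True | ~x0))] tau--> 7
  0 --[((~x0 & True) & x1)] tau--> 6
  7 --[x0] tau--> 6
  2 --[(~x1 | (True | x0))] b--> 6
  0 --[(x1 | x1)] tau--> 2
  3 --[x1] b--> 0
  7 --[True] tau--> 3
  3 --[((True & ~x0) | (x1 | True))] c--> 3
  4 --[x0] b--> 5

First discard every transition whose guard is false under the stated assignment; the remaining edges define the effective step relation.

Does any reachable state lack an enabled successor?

Answer: DEADLOCK-FREE

Analysis:
Reach set: {0,2,4,5,6}
  0: a→4  c→0  tau→2  tau→4  [deg 4]
  2: b→6  [deg 1]
  4: b→5  [deg 1]
  5: a→0  [deg 1]
  6: a→6  c→4  tau→5  [deg 3]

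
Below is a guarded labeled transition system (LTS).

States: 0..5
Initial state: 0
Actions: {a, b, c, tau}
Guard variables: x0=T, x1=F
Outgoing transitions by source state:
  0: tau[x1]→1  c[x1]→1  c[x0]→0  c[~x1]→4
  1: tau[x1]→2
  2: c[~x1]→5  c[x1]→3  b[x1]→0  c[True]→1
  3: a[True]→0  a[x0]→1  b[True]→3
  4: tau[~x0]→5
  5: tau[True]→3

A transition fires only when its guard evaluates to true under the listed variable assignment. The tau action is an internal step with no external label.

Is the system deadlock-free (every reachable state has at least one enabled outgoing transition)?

Answer: DEADLOCK at state 4

Trace:
Reach set: {0,4}
  0: c→0  c→4  [2 out]
  4: ∅  [no exit]
Path to 4: c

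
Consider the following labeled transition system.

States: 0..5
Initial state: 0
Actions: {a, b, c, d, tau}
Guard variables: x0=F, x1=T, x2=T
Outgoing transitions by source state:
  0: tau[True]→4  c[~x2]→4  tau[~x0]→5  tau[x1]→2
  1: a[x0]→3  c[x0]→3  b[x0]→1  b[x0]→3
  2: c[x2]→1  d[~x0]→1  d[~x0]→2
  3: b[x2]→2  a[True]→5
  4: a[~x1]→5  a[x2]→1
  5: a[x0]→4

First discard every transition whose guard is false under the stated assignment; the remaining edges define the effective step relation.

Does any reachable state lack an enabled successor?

Reach set: {0,1,2,4,5}
  0: tau→2  tau→4  tau→5  [deg 3]
  1: ∅  [no exit]
  2: c→1  d→1  d→2  [deg 3]
  4: a→1  [deg 1]
  5: ∅  [no exit]
Path to 1: tau·c

Answer: DEADLOCK at state 1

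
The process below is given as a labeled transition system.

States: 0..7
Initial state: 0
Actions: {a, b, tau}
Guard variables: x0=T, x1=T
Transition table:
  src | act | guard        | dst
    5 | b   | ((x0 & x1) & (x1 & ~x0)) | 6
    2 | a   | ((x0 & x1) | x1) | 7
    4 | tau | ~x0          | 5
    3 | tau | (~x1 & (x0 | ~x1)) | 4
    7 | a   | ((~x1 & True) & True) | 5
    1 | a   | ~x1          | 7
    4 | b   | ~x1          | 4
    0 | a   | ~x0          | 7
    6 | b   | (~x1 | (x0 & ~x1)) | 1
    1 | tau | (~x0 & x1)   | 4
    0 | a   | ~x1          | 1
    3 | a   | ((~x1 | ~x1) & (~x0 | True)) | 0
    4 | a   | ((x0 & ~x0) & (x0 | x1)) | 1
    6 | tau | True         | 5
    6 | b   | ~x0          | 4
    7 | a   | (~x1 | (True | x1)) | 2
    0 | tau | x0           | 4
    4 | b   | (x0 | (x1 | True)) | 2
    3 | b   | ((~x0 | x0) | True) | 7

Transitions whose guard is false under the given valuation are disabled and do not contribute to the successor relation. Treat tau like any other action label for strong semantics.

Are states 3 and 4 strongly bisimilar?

Answer: BISIMILAR

Working:
Compute ~ classes (split until stable):
  π0 = {{0,1,2,3,4,5,6,7}}
  π1 = {{0,6},{1,5},{2,7},{3,4}}
  π2 = {{0},{1,5},{2,7},{3,4},{6}}
Fixed point at round 3; 5 class(es).
3∈{3,4}, 4∈{3,4}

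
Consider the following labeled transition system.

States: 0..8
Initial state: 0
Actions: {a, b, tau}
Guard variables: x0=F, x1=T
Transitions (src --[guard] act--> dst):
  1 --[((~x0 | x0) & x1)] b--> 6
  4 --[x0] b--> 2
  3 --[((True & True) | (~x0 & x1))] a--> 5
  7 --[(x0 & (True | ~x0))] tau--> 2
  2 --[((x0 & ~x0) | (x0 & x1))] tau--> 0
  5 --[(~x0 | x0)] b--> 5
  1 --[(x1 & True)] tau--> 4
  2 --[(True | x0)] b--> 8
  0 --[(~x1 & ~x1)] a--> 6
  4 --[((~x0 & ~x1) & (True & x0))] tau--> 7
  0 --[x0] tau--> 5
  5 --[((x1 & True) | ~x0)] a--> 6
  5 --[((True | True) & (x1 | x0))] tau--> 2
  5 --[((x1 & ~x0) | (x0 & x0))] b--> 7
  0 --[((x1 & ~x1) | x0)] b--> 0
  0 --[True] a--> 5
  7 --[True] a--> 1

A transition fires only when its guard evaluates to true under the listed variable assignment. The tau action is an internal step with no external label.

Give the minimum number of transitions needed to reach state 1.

Layered search for 1:
  Layer 0: {0}
  Layer 1: {5}
  Layer 2: {2,6,7}
  Layer 3: {1,8}
1 enters at depth 3; path a·b·a

Answer: 3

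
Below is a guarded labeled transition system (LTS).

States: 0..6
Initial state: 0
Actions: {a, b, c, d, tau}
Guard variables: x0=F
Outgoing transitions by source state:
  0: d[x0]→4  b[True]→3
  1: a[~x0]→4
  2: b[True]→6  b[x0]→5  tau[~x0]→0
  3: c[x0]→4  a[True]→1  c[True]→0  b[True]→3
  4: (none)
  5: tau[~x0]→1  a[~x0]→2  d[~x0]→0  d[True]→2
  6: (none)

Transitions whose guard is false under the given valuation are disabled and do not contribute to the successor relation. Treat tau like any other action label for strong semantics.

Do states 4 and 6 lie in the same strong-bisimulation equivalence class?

Answer: BISIMILAR

Analysis:
Refine partition for ~:
  P[0] = {{0,1,2,3,4,5,6}}
  P[1] = {{0},{1},{2},{3},{4,6},{5}}
stable after 2 split(s): 6 block(s)
4∈{4,6}, 6∈{4,6}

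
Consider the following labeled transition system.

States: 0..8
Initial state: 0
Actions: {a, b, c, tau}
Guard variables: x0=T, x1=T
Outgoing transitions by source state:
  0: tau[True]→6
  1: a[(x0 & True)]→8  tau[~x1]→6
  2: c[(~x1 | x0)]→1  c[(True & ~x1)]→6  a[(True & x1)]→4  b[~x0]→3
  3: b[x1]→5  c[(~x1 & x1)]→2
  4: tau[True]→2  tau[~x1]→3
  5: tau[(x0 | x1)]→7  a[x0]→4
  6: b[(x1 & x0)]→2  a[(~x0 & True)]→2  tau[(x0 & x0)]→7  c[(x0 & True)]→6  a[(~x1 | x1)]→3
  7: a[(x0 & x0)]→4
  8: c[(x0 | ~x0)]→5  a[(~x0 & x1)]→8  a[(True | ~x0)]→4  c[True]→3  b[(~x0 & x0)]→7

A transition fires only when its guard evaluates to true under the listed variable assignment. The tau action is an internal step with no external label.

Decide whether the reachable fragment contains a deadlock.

Answer: DEADLOCK-FREE

Analysis:
R = {0,1,2,3,4,5,6,7,8}
  0: tau→6  [deg 1]
  1: a→8  [deg 1]
  2: a→4  c→1  [deg 2]
  3: b→5  [deg 1]
  4: tau→2  [deg 1]
  5: a→4  tau→7  [deg 2]
  6: a→3  b→2  c→6  tau→7  [deg 4]
  7: a→4  [deg 1]
  8: a→4  c→3  c→5  [deg 3]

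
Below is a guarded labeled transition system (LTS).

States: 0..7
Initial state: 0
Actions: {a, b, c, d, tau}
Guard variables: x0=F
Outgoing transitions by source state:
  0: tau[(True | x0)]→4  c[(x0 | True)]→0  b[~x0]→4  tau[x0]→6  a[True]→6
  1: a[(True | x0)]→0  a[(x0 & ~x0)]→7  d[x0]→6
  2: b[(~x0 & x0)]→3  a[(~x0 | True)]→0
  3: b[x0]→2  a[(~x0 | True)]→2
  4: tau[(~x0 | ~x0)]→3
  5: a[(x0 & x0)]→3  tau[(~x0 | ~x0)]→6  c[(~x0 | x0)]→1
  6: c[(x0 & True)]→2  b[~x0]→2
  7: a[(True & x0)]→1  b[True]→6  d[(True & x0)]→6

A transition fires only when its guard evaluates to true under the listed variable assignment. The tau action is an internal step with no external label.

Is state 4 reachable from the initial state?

12 transition(s) survive guard evaluation.
Layer 0: {0}
Layer 1: {4,6}  total {0,4,6}
Layer 2: {2,3}  total {0,2,3,4,6}
Reachable = {0,2,3,4,6}
Path to 4: tau

Answer: REACHABLE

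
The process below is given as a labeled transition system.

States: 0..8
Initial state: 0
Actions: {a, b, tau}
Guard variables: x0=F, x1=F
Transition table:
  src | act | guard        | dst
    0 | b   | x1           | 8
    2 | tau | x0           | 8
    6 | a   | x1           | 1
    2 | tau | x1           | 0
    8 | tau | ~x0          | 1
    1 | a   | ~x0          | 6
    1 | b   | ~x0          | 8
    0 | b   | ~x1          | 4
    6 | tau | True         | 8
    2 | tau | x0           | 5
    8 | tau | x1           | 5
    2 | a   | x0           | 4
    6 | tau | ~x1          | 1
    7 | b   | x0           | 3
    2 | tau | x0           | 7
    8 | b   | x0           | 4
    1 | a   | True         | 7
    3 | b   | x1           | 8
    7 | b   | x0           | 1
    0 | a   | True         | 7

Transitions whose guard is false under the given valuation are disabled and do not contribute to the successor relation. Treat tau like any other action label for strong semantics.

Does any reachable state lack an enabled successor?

R = {0,4,7}
  0: a→7  b→4  [2 exit(s)]
  4: ∅  [deadlock]
  7: ∅  [deadlock]
trace reaching 4: b

Answer: DEADLOCK at state 4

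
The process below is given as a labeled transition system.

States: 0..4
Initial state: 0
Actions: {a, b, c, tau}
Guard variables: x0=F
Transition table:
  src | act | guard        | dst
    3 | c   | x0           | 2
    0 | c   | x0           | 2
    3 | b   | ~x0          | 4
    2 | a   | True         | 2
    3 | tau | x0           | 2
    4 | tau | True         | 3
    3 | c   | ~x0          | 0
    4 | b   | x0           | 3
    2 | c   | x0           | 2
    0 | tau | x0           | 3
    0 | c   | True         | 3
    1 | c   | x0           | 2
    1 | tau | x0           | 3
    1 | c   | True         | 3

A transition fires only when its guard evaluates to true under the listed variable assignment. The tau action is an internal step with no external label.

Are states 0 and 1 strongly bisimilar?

Answer: BISIMILAR

Working:
Bisimulation quotient by refinement:
  P[0] = {{0,1,2,3,4}}
  P[1] = {{0,1},{2},{3},{4}}
4 equivalence class(es) (converged in 2)
class of 0: {0,1}; class of 1: {0,1}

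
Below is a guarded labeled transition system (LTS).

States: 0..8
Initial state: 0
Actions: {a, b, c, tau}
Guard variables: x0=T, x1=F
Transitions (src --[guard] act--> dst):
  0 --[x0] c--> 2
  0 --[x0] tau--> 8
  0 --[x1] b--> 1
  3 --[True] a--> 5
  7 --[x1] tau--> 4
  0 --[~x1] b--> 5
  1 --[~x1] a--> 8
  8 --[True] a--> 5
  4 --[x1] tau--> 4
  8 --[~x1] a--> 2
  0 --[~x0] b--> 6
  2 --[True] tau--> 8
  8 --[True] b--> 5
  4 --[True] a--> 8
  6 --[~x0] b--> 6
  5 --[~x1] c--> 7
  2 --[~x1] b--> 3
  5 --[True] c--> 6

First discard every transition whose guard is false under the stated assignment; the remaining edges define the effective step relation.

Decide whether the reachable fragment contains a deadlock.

Answer: DEADLOCK at state 6

Analysis:
Reachable = {0,2,3,5,6,7,8}
  0: b→5  c→2  tau→8  [3 exit(s)]
  2: b→3  tau→8  [2 exit(s)]
  3: a→5  [1 exit(s)]
  5: c→6  c→7  [2 exit(s)]
  6: ∅  [STUCK]
  7: ∅  [STUCK]
  8: a→2  a→5  b→5  [3 exit(s)]
trace reaching 6: b·c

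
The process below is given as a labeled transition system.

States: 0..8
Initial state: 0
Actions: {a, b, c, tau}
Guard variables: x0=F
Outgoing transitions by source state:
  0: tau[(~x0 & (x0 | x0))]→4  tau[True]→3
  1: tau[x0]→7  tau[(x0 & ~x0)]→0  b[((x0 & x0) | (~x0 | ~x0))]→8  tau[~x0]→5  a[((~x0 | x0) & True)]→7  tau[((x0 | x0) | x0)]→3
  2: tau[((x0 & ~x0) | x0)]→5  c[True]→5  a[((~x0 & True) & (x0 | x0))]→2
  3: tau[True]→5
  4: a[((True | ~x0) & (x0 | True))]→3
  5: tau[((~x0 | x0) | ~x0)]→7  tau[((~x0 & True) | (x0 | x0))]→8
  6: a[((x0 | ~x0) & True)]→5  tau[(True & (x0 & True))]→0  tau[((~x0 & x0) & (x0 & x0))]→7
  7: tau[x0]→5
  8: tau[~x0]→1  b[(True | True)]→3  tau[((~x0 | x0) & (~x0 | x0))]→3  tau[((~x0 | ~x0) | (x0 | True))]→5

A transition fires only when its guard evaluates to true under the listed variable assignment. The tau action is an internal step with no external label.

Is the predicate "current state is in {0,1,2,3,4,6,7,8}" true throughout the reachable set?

Safe = {0,1,2,3,4,6,7,8}
Reachable = {0,1,3,5,7,8}
  0: ok
  1: ok
  3: ok
  5: ✗ unsafe
  7: ok
  8: ok
reach 5 via tau·tau — violates

Answer: INVARIANT VIOLATED at state 5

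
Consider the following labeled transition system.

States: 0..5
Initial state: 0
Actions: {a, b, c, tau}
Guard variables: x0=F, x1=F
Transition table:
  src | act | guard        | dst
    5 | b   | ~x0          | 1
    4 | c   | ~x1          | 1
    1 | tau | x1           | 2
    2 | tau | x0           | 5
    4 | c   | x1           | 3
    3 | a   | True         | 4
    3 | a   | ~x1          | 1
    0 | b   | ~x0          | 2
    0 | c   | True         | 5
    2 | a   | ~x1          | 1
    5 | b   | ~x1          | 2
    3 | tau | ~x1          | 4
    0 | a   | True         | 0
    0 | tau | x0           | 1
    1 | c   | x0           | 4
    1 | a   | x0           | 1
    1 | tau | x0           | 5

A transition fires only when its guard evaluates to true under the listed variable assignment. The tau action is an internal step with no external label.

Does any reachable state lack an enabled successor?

R = {0,1,2,5}
  0: a→0  b→2  c→5  [deg 3]
  1: ∅  [deadlock]
  2: a→1  [deg 1]
  5: b→1  b→2  [deg 2]
trace reaching 1: b·a

Answer: DEADLOCK at state 1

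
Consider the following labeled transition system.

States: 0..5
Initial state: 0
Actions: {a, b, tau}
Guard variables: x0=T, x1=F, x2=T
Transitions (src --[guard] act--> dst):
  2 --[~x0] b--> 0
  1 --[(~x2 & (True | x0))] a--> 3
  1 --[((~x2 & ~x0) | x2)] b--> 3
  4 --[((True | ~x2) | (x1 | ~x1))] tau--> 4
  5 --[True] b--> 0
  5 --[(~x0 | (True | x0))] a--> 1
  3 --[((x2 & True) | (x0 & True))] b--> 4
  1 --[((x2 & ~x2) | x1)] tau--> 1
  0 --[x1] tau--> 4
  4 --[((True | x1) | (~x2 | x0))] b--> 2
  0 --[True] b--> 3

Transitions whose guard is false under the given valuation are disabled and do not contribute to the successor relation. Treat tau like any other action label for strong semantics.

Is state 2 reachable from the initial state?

After dropping false guards: 7 live edges.
L0 = {0}
L1 = {3}  now seen {0,3}
L2 = {4}  now seen {0,3,4}
L3 = {2}  now seen {0,2,3,4}
R = {0,2,3,4}
trace reaching 2: b·b·b

Answer: REACHABLE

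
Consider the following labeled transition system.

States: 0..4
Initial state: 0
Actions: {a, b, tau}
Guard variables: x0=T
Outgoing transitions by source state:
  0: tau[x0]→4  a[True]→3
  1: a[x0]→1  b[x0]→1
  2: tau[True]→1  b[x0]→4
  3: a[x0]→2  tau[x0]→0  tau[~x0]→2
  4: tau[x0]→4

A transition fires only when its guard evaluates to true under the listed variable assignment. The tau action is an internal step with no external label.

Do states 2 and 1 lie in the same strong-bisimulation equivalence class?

Refine partition for ~:
  π0 = {{0,1,2,3,4}}
  π1 = {{0,3},{1},{2},{4}}
  π2 = {{0},{1},{2},{3},{4}}
stable after 3 split(s): 5 block(s)
[2]={2}  [1]={1}

Answer: NOT BISIMILAR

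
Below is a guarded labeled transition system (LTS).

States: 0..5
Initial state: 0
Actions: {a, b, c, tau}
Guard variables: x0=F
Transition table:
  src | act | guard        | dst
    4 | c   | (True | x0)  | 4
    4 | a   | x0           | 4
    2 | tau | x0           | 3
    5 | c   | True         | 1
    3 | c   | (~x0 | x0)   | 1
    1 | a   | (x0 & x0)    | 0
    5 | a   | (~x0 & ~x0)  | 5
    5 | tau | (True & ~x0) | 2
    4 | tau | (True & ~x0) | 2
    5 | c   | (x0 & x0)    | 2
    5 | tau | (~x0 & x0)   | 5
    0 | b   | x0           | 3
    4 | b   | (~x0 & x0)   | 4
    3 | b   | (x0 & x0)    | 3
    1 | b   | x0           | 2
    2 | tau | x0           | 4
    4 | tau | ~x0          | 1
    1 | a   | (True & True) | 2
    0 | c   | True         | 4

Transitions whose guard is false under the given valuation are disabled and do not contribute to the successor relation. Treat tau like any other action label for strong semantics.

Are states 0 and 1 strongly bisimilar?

Bisimulation quotient by refinement:
  round 0: {{0,1,2,3,4,5}}
  round 1: {{0,3},{1},{2},{4},{5}}
  round 2: {{0},{1},{2},{3},{4},{5}}
stable after 3 split(s): 6 block(s)
[0]={0}  [1]={1}

Answer: NOT BISIMILAR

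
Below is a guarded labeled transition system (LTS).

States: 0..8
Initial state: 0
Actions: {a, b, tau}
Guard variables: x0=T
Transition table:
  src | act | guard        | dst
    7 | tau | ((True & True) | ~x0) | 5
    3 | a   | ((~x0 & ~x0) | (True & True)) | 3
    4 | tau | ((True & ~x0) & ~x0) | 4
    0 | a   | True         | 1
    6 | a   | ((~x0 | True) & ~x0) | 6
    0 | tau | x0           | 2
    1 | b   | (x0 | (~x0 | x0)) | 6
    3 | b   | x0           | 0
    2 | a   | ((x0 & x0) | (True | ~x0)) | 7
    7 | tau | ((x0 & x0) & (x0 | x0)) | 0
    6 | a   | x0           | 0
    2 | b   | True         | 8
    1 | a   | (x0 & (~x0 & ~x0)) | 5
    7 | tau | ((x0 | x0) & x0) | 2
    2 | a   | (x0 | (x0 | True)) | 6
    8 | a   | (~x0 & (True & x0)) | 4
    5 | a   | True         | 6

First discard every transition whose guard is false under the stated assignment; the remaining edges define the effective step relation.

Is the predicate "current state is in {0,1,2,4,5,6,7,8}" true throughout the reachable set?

Answer: INVARIANT HOLDS

Analysis:
Safe = {0,1,2,4,5,6,7,8}
Reach set: {0,1,2,5,6,7,8}
  0: ok
  1: ok
  2: ok
  5: ok
  6: ok
  7: ok
  8: ok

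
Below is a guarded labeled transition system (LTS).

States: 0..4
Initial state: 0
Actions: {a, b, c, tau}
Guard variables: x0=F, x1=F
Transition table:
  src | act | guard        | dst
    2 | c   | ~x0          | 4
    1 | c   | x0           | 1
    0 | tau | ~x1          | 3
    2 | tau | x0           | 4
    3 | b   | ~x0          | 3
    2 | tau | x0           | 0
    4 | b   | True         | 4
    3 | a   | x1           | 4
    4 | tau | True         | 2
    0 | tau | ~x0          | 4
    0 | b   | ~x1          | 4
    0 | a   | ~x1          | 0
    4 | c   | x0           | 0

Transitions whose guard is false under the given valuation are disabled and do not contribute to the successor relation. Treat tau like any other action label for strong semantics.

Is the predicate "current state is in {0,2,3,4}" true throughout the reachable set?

Answer: INVARIANT HOLDS

Trace:
Allowed set {0,2,3,4}
Reach set: {0,2,3,4}
  0: ok
  2: ok
  3: ok
  4: ok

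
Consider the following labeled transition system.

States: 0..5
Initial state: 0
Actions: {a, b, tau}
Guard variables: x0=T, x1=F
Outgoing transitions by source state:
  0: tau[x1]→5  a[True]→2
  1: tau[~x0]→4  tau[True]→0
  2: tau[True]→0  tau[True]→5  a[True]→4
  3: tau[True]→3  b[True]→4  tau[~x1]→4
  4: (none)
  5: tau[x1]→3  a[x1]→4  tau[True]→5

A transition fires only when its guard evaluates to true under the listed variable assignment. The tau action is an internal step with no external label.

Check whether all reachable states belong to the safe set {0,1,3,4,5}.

Allowed set {0,1,3,4,5}
Reachable = {0,2,4,5}
  0: ✓
  2: outside
  4: ✓
  5: ✓
counterexample path to 2: a

Answer: INVARIANT VIOLATED at state 2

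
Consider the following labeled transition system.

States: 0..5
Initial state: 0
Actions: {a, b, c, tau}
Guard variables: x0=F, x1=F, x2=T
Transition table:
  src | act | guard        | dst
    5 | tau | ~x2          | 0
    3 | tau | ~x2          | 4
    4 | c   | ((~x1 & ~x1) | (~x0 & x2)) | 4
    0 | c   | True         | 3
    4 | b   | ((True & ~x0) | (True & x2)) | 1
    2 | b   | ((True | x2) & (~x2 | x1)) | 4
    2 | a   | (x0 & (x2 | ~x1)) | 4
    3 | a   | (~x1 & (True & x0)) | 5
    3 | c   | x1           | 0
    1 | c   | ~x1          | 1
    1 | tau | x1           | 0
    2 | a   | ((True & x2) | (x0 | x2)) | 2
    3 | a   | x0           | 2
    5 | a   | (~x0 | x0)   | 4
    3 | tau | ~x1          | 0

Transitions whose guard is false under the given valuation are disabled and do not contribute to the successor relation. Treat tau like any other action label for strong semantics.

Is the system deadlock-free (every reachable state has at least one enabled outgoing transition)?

Answer: DEADLOCK-FREE

Working:
Reachable = {0,3}
  0: c→3  [1 out]
  3: tau→0  [1 out]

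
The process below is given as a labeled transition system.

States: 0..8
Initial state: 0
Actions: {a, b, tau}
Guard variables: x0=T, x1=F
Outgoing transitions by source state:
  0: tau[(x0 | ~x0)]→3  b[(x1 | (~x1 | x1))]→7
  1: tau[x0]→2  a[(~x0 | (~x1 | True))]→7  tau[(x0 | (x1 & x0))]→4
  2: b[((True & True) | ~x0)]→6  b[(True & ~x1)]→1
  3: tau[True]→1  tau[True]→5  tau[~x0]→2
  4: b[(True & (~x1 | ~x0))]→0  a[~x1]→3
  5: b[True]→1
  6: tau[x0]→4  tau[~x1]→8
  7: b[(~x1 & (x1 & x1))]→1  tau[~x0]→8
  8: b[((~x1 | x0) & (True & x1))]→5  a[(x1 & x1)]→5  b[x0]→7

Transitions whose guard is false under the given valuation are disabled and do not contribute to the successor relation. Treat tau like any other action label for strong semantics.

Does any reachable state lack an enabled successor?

Reachable = {0,1,2,3,4,5,6,7,8}
  0: b→7  tau→3  [2 out]
  1: a→7  tau→2  tau→4  [3 out]
  2: b→1  b→6  [2 out]
  3: tau→1  tau→5  [2 out]
  4: a→3  b→0  [2 out]
  5: b→1  [1 out]
  6: tau→4  tau→8  [2 out]
  7: ∅  [deadlock]
  8: b→7  [1 out]
Path to 7: b

Answer: DEADLOCK at state 7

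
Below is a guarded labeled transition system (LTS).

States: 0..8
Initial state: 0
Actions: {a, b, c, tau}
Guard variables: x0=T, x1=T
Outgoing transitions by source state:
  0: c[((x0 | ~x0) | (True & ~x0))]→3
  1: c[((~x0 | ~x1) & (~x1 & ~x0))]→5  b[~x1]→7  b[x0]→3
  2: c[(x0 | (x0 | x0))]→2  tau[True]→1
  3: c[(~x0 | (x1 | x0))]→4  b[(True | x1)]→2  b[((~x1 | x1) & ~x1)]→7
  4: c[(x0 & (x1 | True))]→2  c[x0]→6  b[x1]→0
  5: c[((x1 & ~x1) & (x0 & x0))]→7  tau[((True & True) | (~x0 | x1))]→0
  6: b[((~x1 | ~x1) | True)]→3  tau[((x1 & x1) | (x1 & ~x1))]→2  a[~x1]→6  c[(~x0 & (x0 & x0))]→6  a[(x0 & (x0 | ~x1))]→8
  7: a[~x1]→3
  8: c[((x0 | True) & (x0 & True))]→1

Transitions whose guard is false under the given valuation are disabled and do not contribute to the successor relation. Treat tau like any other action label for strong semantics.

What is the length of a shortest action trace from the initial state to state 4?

Breadth-first toward 4:
  Layer 0: {0}
  Layer 1: {3}
  Layer 2: {2,4}
4 enters at depth 2; path c·c

Answer: 2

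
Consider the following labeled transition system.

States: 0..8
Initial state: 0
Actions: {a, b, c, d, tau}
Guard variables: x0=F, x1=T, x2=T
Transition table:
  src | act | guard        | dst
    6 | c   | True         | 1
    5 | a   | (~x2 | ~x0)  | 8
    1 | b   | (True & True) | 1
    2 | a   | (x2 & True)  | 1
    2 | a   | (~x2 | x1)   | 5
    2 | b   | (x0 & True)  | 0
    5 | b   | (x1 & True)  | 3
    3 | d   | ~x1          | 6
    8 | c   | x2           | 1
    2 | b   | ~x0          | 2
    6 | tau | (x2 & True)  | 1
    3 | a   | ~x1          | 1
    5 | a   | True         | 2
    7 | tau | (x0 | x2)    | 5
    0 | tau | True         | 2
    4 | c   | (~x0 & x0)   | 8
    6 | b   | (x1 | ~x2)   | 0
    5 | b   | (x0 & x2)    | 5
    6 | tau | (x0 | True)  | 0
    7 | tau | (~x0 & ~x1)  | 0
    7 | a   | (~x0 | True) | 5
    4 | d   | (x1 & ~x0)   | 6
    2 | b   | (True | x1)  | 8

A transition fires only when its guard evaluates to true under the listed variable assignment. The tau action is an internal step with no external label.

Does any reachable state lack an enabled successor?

Reachable = {0,1,2,3,5,8}
  0: tau→2  [1 out]
  1: b→1  [1 out]
  2: a→1  a→5  b→2  b→8  [4 out]
  3: ∅  [deadlock]
  5: a→2  a→8  b→3  [3 out]
  8: c→1  [1 out]
Path to 3: tau·a·b

Answer: DEADLOCK at state 3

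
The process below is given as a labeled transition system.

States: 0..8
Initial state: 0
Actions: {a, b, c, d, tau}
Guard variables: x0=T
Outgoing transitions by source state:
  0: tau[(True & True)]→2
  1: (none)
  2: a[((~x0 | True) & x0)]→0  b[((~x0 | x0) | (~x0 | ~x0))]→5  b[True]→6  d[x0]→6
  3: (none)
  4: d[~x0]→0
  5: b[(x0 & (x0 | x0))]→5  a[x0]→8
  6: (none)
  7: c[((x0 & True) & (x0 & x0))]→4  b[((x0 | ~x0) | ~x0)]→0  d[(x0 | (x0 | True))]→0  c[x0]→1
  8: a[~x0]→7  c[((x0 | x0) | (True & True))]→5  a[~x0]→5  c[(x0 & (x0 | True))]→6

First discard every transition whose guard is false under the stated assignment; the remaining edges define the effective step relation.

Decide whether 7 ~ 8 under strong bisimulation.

Bisimulation quotient by refinement:
  round 0: {{0,1,2,3,4,5,6,7,8}}
  round 1: {{0},{1,3,4,6},{2},{5},{7},{8}}
Fixed point at round 2; 6 class(es).
[7]={7}  [8]={8}

Answer: NOT BISIMILAR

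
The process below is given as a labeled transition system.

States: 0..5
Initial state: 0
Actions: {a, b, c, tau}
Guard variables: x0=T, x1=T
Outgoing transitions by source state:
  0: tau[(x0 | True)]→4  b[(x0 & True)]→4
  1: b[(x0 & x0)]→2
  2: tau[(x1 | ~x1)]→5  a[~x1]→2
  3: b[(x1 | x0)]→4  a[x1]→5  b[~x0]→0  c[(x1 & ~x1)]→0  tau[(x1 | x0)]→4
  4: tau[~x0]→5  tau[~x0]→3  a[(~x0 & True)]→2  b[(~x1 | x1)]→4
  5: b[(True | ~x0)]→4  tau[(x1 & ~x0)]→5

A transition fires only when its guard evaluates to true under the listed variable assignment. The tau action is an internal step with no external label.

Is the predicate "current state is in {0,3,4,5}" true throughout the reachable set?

Safe = {0,3,4,5}
Reachable = {0,4}
  0: ✓
  4: ✓

Answer: INVARIANT HOLDS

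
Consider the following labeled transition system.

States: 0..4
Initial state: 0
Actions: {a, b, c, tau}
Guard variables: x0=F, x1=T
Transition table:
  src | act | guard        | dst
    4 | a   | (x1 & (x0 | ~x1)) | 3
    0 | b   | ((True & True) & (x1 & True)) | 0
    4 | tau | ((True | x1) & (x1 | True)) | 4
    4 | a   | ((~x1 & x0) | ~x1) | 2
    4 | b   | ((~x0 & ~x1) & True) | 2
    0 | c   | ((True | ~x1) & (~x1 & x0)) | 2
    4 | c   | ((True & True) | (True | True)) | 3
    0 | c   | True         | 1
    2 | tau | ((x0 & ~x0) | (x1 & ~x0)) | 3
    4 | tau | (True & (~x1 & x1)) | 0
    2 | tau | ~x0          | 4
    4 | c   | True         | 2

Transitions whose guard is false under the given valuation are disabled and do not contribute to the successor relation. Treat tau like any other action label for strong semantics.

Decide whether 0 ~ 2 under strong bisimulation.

Answer: NOT BISIMILAR

Working:
Bisimulation quotient by refinement:
  round 0: {{0,1,2,3,4}}
  round 1: {{0},{1,3},{2},{4}}
stable after 2 split(s): 4 block(s)
0∈{0}, 2∈{2}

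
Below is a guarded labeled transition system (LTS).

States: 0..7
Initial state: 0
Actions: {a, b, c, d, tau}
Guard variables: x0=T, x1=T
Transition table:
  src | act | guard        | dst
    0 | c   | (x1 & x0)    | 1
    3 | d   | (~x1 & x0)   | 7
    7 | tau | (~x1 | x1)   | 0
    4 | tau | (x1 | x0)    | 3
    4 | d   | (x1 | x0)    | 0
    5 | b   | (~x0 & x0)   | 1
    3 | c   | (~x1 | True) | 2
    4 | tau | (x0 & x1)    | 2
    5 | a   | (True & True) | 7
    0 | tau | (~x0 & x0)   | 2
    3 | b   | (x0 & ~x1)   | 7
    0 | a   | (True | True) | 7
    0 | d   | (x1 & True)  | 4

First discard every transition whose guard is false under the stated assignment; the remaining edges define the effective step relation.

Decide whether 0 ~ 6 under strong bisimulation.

Refine partition for ~:
  P[0] = {{0,1,2,3,4,5,6,7}}
  P[1] = {{0},{1,2,6},{3},{4},{5},{7}}
Fixed point at round 2; 6 class(es).
[0]={0}  [6]={1,2,6}

Answer: NOT BISIMILAR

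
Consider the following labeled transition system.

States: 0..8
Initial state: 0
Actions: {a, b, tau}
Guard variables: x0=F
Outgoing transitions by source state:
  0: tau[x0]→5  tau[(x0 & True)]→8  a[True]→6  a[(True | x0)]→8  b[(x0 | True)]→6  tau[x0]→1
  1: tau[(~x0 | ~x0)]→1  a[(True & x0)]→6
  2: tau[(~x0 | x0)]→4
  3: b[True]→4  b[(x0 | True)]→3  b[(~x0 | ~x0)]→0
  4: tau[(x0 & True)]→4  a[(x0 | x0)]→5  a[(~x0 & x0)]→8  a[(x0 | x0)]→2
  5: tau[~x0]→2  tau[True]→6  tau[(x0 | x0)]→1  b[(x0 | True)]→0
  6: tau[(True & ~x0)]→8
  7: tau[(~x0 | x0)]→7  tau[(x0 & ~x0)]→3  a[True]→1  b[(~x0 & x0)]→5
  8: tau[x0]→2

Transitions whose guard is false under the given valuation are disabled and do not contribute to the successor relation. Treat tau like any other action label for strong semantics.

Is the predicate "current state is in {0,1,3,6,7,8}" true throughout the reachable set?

Allowed set {0,1,3,6,7,8}
Reach set: {0,6,8}
  0: ok
  6: ok
  8: ok

Answer: INVARIANT HOLDS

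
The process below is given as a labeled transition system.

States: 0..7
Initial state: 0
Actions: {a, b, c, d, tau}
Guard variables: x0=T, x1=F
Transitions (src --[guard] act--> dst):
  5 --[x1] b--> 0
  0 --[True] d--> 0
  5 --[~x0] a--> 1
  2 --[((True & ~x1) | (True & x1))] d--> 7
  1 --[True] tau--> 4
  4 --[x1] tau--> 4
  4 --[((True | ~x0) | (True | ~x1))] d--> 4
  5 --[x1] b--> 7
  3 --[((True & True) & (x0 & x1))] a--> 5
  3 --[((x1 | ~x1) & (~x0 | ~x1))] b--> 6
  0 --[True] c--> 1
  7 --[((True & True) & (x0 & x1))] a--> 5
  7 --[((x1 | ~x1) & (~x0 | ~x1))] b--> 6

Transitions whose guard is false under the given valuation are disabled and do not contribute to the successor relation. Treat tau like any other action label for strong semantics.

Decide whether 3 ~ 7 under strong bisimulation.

Compute ~ classes (split until stable):
  round 0: {{0,1,2,3,4,5,6,7}}
  round 1: {{0},{1},{2,4},{3,7},{5,6}}
  round 2: {{0},{1},{2},{3,7},{4},{5,6}}
stable after 3 split(s): 6 block(s)
3∈{3,7}, 7∈{3,7}

Answer: BISIMILAR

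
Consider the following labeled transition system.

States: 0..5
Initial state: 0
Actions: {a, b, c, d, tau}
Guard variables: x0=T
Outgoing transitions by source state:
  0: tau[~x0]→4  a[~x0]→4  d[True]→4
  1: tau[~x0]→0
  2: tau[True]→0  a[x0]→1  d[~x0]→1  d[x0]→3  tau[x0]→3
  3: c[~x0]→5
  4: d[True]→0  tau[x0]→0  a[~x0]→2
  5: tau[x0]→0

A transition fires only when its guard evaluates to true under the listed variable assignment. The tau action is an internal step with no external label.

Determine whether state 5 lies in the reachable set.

Answer: UNREACHABLE

Analysis:
8 transition(s) survive guard evaluation.
depth 0: {0}
depth 1: {4}  total {0,4}
R = {0,4}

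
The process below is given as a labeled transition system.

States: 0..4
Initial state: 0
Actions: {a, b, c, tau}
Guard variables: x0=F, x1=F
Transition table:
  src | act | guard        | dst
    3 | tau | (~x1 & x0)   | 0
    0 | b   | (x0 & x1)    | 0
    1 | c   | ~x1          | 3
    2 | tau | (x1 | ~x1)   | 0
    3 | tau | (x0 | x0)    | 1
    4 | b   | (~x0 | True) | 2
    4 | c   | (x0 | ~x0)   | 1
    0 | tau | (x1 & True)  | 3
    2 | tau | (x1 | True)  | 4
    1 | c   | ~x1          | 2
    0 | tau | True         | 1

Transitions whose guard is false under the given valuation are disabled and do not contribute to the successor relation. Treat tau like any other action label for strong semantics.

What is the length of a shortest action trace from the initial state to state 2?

Answer: 2

Working:
Breadth-first toward 2:
  Layer 0: {0}
  Layer 1: {1}
  Layer 2: {2,3}
first hit 2 at d=2 via tau·c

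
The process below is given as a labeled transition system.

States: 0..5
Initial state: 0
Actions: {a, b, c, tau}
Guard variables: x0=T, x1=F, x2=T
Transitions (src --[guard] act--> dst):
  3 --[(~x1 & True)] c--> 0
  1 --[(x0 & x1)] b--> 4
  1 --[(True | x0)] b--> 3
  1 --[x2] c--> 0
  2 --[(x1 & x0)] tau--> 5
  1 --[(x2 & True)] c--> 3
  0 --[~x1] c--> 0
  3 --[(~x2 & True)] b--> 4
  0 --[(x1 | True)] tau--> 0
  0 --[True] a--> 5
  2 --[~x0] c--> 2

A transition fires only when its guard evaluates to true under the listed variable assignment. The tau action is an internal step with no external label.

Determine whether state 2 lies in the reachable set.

Answer: UNREACHABLE

Working:
After dropping false guards: 7 live edges.
depth 0: {0}
depth 1: {5}  total {0,5}
Reachable = {0,5}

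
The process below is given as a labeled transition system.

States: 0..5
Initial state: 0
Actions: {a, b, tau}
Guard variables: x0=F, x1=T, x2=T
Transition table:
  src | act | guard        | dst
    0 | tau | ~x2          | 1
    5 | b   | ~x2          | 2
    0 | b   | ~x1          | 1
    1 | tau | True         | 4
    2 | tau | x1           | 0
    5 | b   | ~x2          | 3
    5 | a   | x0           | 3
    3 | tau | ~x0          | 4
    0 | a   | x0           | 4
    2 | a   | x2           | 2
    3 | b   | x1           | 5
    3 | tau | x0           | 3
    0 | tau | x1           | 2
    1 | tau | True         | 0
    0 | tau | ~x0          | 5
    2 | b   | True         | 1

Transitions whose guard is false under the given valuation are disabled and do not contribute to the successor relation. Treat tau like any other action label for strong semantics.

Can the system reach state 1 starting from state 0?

9 transition(s) survive guard evaluation.
Layer 0: {0}
Layer 1: {2,5}  cumulative {0,2,5}
Layer 2: {1}  cumulative {0,1,2,5}
Layer 3: {4}  cumulative {0,1,2,4,5}
Reachable = {0,1,2,4,5}
witness 1: tau·b

Answer: REACHABLE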